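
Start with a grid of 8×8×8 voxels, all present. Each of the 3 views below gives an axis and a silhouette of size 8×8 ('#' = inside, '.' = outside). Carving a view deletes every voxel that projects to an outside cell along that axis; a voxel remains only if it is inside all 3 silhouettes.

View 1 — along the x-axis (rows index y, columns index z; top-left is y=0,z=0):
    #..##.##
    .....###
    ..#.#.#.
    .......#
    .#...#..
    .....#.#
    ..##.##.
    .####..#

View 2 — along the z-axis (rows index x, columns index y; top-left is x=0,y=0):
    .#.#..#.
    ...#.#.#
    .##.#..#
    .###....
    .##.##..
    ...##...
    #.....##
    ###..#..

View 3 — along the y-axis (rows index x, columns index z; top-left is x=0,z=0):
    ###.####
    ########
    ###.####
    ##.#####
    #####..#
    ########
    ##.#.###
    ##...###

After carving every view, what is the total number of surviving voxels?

full grid |V| = 512
carve view 1 (along x, YZ-mask fill 25/64): 200 voxels remain
carve view 2 (along z, XY-mask fill 26/64): 76 voxels remain
carve view 3 (along y, XZ-mask fill 54/64): 60 voxels remain

60 voxels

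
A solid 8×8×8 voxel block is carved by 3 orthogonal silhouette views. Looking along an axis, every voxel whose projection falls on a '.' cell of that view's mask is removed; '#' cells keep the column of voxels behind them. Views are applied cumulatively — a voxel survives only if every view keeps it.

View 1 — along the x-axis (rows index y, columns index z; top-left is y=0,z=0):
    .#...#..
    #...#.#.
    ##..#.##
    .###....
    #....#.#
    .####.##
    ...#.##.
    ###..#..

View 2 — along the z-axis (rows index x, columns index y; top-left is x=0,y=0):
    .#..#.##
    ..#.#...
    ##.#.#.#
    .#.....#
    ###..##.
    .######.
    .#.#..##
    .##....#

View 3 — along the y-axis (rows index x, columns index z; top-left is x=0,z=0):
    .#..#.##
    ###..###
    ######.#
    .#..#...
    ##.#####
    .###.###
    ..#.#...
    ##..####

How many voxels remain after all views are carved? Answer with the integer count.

voxel count = 79

start: 8×8×8 = 512 voxels
carve view 1 (along x, YZ-mask fill 29/64): 232 voxels remain
carve view 2 (along z, XY-mask fill 31/64): 113 voxels remain
carve view 3 (along y, XZ-mask fill 40/64): 79 voxels remain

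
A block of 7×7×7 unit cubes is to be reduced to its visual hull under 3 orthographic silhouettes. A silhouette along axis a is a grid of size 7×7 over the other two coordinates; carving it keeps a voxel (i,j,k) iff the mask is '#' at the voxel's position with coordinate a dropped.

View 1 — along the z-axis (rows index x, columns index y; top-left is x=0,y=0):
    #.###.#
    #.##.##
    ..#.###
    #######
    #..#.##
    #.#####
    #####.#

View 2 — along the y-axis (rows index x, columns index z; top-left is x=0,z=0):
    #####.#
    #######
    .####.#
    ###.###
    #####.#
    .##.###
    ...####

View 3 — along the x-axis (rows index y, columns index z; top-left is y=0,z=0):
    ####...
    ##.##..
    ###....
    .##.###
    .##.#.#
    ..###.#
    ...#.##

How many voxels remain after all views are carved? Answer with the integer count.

114 voxels

full grid |V| = 343
step 1: project along z, AND mask (37/49) → |grid| = 259
step 2: project along y, AND mask (39/49) → |grid| = 205
step 3: project along x, AND mask (27/49) → |grid| = 114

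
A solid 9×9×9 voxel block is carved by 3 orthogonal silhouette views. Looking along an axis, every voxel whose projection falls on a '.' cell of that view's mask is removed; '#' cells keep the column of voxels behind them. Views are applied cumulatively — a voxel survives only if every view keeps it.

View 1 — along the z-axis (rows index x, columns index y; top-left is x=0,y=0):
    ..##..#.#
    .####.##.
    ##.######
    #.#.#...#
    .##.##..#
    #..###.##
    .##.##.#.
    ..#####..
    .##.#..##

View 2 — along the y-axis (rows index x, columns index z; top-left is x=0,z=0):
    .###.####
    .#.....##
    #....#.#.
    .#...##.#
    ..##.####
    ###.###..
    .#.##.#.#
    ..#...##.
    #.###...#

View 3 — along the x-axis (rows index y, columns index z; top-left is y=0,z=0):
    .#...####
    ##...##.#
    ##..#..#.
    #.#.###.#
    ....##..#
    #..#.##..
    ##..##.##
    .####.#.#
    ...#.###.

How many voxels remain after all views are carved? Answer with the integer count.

start: 9×9×9 = 729 voxels
carve view 1 (along z, XY-mask fill 48/81): 432 voxels remain
carve view 2 (along y, XZ-mask fill 42/81): 217 voxels remain
carve view 3 (along x, YZ-mask fill 43/81): 110 voxels remain

|visual hull| = 110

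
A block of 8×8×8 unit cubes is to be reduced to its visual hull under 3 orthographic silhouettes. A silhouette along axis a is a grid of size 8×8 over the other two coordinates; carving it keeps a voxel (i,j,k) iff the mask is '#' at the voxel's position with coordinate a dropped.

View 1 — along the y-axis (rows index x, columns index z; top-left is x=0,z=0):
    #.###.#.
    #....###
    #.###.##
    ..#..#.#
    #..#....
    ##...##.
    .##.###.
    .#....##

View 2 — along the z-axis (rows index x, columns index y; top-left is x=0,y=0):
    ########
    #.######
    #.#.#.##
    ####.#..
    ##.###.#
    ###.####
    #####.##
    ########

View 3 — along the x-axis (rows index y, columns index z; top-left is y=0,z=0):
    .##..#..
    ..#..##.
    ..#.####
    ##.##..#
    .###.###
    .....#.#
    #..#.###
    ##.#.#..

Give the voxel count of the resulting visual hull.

voxel count = 113

initial block: 8^3 = 512
  1. axis=1 (XZ plane), |mask|=32  ⇒  voxels=256
  2. axis=2 (XY plane), |mask|=53  ⇒  voxels=212
  3. axis=0 (YZ plane), |mask|=33  ⇒  voxels=113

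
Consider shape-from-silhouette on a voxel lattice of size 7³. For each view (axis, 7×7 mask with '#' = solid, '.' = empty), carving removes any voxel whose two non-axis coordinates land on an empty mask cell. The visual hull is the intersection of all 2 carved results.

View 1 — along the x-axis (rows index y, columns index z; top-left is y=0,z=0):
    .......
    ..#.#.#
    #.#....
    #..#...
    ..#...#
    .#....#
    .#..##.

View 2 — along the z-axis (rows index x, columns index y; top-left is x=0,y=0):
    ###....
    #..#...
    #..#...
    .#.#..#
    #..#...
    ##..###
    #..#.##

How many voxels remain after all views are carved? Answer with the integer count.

initial block: 7^3 = 343
V1 x: intersect with YZ mask (14 set) -- 98 left
V2 z: intersect with XY mask (21 set) -- 36 left

|visual hull| = 36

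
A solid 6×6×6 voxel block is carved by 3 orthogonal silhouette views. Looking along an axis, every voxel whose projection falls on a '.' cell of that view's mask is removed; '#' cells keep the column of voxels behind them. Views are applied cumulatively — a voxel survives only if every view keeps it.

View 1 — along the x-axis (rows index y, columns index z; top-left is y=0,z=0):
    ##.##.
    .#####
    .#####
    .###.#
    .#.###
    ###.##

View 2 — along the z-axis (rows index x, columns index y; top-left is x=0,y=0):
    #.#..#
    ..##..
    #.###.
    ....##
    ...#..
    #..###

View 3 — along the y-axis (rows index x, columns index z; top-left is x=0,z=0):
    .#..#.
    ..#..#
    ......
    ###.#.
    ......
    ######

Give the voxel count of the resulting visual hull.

33 voxels

full grid |V| = 216
V1 x: intersect with YZ mask (27 set) -- 162 left
V2 z: intersect with XY mask (16 set) -- 70 left
V3 y: intersect with XZ mask (14 set) -- 33 left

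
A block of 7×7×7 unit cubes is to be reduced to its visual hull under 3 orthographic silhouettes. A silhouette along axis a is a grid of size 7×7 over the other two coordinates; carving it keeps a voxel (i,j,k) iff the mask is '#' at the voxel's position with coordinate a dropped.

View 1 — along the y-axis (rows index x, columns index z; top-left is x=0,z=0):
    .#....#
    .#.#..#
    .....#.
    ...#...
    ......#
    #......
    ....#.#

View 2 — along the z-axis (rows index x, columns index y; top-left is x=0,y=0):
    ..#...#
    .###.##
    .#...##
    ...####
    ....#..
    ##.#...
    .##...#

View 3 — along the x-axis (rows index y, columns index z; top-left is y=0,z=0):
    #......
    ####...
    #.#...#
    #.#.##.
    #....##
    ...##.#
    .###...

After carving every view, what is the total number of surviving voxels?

before carving: 343 voxels (7×7×7)
step 1: project along y, AND mask (11/49) → |grid| = 77
step 2: project along z, AND mask (21/49) → |grid| = 36
step 3: project along x, AND mask (21/49) → |grid| = 16

16 voxels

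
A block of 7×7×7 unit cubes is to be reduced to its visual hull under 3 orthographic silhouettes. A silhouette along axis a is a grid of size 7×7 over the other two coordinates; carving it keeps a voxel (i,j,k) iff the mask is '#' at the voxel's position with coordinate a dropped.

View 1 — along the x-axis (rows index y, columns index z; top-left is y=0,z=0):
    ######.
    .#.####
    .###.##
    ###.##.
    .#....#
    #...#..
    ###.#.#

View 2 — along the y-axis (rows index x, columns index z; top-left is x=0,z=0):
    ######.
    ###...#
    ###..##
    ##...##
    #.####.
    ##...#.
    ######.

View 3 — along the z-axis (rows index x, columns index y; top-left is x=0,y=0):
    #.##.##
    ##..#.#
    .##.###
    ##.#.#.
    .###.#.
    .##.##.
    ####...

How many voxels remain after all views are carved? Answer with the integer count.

remaining voxels: 93

before carving: 343 voxels (7×7×7)
V1 x: intersect with YZ mask (30 set) -- 210 left
V2 y: intersect with XZ mask (33 set) -- 144 left
V3 z: intersect with XY mask (30 set) -- 93 left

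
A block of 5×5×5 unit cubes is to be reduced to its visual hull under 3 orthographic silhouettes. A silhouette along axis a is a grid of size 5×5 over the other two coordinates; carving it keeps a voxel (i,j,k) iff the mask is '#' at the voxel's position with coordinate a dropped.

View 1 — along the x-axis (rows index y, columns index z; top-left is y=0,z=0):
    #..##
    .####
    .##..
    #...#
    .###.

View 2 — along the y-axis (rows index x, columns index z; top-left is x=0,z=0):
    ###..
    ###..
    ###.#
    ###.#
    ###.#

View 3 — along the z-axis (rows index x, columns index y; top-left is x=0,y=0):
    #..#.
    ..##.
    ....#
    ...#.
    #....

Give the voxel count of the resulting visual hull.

start: 5×5×5 = 125 voxels
[1] x-view keeps 14 columns → grid now 70
[2] y-view keeps 18 columns → grid now 49
[3] z-view keeps 7 columns → grid now 11

11 voxels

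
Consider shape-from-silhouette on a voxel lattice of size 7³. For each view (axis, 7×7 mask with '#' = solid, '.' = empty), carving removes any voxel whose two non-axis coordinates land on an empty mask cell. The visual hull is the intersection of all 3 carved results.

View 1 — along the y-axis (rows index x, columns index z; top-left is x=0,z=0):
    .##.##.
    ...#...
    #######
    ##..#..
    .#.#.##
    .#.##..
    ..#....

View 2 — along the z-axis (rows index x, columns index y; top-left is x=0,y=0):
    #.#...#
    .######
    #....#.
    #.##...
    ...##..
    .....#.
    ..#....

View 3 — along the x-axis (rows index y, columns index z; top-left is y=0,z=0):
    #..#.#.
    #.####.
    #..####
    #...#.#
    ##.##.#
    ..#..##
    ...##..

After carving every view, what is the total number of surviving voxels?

voxel count = 23

initial block: 7^3 = 343
after view 1 [y-axis, 23 of 49 cells solid] → remaining = 161
after view 2 [z-axis, 18 of 49 cells solid] → remaining = 53
after view 3 [x-axis, 26 of 49 cells solid] → remaining = 23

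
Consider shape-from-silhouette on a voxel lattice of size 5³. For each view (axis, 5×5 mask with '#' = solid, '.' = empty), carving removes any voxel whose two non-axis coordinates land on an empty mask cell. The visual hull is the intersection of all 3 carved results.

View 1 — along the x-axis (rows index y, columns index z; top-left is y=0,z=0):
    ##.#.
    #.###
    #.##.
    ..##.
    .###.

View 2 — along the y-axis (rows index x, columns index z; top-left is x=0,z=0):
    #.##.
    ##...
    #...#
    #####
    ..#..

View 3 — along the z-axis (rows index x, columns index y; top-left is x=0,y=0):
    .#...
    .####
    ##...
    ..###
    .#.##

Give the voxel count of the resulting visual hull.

voxel count = 20

initial block: 5^3 = 125
after view 1 [x-axis, 15 of 25 cells solid] → remaining = 75
after view 2 [y-axis, 13 of 25 cells solid] → remaining = 40
after view 3 [z-axis, 13 of 25 cells solid] → remaining = 20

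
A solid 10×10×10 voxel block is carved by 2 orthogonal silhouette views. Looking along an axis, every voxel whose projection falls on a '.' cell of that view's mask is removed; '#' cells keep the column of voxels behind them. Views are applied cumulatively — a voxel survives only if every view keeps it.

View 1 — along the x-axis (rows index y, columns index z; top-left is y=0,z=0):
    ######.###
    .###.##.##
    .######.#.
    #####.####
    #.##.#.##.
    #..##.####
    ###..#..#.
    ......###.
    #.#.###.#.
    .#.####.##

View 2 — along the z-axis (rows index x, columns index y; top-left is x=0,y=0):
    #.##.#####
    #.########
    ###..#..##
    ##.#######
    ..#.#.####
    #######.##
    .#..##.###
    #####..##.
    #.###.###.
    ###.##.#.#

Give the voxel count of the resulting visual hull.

start: 10×10×10 = 1000 voxels
after view 1 [x-axis, 66 of 100 cells solid] → remaining = 660
after view 2 [z-axis, 74 of 100 cells solid] → remaining = 485

remaining voxels: 485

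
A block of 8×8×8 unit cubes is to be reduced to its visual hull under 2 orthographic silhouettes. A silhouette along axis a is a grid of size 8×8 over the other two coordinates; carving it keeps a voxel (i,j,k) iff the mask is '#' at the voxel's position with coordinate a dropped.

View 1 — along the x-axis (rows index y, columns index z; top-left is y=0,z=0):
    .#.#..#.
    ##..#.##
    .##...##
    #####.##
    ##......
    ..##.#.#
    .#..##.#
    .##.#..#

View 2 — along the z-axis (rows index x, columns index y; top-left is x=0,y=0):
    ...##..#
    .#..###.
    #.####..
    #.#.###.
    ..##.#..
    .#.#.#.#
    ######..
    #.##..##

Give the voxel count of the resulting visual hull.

remaining voxels: 147

start: 8×8×8 = 512 voxels
[1] x-view keeps 33 columns → grid now 264
[2] z-view keeps 35 columns → grid now 147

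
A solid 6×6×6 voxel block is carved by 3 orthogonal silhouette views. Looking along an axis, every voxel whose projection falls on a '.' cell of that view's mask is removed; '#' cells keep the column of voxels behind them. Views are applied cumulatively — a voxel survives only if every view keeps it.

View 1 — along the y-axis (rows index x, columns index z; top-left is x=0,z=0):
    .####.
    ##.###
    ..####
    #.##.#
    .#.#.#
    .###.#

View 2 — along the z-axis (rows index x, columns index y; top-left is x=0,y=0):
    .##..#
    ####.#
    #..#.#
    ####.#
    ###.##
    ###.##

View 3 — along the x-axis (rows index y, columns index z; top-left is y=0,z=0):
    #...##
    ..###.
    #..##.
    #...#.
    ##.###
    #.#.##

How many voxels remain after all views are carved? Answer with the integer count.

|visual hull| = 52

initial block: 6^3 = 216
[1] y-view keeps 24 columns → grid now 144
[2] z-view keeps 26 columns → grid now 104
[3] x-view keeps 20 columns → grid now 52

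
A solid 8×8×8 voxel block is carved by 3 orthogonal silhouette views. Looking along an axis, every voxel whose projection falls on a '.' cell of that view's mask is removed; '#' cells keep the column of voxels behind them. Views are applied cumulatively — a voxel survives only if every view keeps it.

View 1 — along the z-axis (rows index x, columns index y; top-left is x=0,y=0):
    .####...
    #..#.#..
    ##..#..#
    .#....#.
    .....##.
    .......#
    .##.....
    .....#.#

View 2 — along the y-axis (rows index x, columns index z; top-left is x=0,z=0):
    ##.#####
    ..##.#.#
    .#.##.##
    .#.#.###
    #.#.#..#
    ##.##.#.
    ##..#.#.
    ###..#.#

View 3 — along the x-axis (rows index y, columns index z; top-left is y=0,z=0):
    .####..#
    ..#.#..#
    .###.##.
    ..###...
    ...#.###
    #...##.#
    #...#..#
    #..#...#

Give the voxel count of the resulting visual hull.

|visual hull| = 48

full grid |V| = 512
carve view 1 (along z, XY-mask fill 20/64): 160 voxels remain
carve view 2 (along y, XZ-mask fill 39/64): 101 voxels remain
carve view 3 (along x, YZ-mask fill 30/64): 48 voxels remain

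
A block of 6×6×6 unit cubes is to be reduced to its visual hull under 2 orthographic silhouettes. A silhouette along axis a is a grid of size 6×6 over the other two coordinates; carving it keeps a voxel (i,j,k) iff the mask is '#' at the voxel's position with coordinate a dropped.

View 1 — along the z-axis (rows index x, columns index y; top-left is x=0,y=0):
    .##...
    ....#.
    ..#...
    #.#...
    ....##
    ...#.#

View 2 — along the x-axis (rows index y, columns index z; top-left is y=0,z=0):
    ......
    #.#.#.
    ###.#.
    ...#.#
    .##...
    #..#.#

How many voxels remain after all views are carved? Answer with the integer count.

full grid |V| = 216
  1. axis=2 (XY plane), |mask|=10  ⇒  voxels=60
  2. axis=0 (YZ plane), |mask|=14  ⇒  voxels=27

remaining voxels: 27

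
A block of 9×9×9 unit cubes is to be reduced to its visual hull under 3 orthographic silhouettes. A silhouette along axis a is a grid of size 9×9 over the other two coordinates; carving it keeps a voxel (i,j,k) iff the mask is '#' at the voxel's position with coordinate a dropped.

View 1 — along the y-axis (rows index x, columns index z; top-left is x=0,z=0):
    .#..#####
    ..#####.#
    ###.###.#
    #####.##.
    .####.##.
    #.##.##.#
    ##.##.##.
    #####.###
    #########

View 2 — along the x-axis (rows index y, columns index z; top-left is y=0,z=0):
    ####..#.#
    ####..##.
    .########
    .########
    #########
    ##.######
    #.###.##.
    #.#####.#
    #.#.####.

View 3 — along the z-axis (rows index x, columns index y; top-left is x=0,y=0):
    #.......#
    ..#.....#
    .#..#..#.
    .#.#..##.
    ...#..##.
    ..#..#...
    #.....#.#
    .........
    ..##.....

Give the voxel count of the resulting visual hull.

full grid |V| = 729
step 1: project along y, AND mask (61/81) → |grid| = 549
step 2: project along x, AND mask (64/81) → |grid| = 441
step 3: project along z, AND mask (21/81) → |grid| = 111

111 voxels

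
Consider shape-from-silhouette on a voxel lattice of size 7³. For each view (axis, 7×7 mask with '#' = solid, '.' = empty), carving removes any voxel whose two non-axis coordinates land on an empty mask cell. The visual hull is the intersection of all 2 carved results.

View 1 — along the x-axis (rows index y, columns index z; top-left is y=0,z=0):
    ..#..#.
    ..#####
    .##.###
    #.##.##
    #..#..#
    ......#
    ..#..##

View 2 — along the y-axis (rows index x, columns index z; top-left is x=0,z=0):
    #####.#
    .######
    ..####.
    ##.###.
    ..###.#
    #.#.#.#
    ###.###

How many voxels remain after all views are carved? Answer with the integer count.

start: 7×7×7 = 343 voxels
step 1: project along x, AND mask (24/49) → |grid| = 168
step 2: project along y, AND mask (35/49) → |grid| = 121

121 voxels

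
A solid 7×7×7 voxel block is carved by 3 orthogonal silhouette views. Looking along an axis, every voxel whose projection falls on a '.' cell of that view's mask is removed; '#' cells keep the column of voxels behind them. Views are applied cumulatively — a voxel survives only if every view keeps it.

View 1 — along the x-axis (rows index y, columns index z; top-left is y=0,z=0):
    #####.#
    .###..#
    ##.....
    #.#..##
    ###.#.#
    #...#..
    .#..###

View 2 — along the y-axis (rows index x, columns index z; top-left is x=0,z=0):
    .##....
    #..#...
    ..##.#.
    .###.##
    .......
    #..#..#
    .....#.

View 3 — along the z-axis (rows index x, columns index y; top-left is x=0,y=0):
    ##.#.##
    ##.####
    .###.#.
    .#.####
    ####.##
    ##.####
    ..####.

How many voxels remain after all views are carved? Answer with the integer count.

initial block: 7^3 = 343
V1 x: intersect with YZ mask (27 set) -- 189 left
V2 y: intersect with XZ mask (16 set) -- 56 left
V3 z: intersect with XY mask (36 set) -- 41 left

|visual hull| = 41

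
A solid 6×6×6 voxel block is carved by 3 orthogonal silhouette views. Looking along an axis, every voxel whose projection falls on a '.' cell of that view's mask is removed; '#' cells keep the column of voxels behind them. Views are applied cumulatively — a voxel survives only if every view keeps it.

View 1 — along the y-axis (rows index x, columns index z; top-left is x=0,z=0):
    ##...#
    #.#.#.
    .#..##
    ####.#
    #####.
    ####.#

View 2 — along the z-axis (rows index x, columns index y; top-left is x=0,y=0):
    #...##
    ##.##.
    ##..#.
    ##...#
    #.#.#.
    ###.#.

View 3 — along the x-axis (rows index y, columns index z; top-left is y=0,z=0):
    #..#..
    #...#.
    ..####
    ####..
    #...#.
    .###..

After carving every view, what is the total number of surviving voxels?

initial block: 6^3 = 216
after view 1 [y-axis, 24 of 36 cells solid] → remaining = 144
after view 2 [z-axis, 20 of 36 cells solid] → remaining = 80
after view 3 [x-axis, 17 of 36 cells solid] → remaining = 32

32 voxels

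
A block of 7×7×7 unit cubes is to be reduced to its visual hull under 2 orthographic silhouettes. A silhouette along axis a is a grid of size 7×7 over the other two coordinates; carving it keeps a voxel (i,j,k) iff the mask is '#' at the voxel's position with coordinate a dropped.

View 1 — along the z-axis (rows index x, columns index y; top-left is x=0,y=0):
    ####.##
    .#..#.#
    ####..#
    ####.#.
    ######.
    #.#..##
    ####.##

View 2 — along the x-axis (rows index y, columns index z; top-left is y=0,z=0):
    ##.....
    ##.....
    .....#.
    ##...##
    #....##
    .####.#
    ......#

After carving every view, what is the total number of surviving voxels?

remaining voxels: 86

start: 7×7×7 = 343 voxels
carve view 1 (along z, XY-mask fill 35/49): 245 voxels remain
carve view 2 (along x, YZ-mask fill 18/49): 86 voxels remain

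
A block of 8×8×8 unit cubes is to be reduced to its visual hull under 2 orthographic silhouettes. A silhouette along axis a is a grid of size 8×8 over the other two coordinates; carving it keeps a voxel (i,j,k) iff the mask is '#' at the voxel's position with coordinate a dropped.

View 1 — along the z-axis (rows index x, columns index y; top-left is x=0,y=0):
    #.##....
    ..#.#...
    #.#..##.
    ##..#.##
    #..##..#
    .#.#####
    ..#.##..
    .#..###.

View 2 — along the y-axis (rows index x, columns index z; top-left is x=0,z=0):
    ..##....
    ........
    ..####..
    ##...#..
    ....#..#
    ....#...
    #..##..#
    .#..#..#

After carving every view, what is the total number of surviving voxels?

start: 8×8×8 = 512 voxels
  1. axis=2 (XY plane), |mask|=31  ⇒  voxels=248
  2. axis=1 (XZ plane), |mask|=19  ⇒  voxels=75

remaining voxels: 75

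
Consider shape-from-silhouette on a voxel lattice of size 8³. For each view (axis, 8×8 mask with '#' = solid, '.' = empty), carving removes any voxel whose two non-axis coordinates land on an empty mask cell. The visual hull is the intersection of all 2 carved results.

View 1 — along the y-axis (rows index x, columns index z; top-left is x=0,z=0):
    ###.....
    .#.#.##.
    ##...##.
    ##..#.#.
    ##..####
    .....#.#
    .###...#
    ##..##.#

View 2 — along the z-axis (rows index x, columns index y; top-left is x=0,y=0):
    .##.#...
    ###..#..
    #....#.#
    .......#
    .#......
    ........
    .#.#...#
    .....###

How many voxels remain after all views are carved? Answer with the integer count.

voxel count = 74

start: 8×8×8 = 512 voxels
V1 y: intersect with XZ mask (32 set) -- 256 left
V2 z: intersect with XY mask (18 set) -- 74 left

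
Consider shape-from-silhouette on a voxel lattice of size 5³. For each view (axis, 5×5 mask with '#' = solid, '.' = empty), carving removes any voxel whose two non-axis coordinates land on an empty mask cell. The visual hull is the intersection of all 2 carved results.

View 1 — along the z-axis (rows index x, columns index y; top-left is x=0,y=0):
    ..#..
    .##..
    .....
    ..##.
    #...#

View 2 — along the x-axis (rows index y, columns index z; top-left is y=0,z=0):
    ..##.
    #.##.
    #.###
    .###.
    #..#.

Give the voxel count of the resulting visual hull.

voxel count = 22

before carving: 125 voxels (5×5×5)
after view 1 [z-axis, 7 of 25 cells solid] → remaining = 35
after view 2 [x-axis, 14 of 25 cells solid] → remaining = 22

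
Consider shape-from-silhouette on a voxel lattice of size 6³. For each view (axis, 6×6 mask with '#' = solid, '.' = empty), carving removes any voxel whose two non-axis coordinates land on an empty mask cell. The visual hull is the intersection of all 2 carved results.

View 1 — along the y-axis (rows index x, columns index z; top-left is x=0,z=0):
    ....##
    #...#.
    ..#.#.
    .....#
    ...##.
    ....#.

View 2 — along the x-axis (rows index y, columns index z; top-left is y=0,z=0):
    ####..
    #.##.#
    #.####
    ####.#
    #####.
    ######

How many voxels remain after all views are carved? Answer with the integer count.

start: 6×6×6 = 216 voxels
step 1: project along y, AND mask (10/36) → |grid| = 60
step 2: project along x, AND mask (29/36) → |grid| = 41

|visual hull| = 41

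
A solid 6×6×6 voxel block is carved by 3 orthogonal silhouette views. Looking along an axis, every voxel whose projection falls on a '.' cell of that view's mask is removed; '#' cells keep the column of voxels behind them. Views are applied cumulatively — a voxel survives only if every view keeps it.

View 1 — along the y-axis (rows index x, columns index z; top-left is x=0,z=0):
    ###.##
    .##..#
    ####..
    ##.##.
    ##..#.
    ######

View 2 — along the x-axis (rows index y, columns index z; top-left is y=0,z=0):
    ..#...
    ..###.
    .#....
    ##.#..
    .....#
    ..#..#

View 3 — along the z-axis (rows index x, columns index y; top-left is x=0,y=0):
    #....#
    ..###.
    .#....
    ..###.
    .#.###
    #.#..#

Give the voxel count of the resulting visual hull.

initial block: 6^3 = 216
  1. axis=1 (XZ plane), |mask|=25  ⇒  voxels=150
  2. axis=0 (YZ plane), |mask|=11  ⇒  voxels=45
  3. axis=2 (XY plane), |mask|=16  ⇒  voxels=19

voxel count = 19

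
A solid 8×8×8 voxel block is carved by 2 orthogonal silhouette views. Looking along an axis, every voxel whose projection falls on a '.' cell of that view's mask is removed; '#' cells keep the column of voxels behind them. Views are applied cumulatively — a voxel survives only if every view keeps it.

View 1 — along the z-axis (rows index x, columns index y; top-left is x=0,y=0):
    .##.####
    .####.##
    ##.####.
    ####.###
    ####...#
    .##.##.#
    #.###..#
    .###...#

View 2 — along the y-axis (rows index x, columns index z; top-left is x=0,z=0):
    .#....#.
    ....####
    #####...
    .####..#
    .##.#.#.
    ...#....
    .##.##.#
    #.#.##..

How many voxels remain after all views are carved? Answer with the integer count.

full grid |V| = 512
after view 1 [z-axis, 44 of 64 cells solid] → remaining = 352
after view 2 [y-axis, 30 of 64 cells solid] → remaining = 167

|visual hull| = 167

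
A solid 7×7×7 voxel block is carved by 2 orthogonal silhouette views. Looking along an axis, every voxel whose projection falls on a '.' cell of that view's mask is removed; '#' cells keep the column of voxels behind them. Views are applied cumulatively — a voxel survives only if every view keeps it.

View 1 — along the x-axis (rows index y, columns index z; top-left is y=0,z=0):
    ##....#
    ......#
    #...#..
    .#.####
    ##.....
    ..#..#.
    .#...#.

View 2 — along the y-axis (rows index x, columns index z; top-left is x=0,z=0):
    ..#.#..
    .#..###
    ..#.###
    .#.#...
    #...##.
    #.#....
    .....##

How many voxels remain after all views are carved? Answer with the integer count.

initial block: 7^3 = 343
  1. axis=0 (YZ plane), |mask|=17  ⇒  voxels=119
  2. axis=1 (XZ plane), |mask|=19  ⇒  voxels=47

voxel count = 47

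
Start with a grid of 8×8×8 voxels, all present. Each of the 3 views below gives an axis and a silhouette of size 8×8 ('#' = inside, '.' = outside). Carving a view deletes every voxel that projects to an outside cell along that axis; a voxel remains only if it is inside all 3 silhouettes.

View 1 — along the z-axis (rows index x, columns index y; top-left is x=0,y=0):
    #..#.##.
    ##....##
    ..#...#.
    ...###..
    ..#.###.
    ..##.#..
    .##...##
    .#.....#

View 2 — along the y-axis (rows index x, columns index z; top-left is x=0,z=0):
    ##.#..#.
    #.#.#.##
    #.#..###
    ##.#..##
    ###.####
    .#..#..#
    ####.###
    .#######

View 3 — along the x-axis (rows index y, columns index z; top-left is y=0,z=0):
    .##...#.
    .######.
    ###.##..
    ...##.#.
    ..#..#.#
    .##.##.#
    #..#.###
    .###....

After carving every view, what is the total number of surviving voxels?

78 voxels

initial block: 8^3 = 512
carve view 1 (along z, XY-mask fill 26/64): 208 voxels remain
carve view 2 (along y, XZ-mask fill 43/64): 140 voxels remain
carve view 3 (along x, YZ-mask fill 33/64): 78 voxels remain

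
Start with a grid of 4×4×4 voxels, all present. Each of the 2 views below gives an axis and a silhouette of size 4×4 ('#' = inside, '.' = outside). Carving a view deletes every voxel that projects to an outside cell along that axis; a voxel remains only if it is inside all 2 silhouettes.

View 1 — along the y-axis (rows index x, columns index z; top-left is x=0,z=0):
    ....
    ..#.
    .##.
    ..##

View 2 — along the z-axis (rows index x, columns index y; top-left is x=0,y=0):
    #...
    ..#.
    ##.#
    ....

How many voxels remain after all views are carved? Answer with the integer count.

before carving: 64 voxels (4×4×4)
after view 1 [y-axis, 5 of 16 cells solid] → remaining = 20
after view 2 [z-axis, 5 of 16 cells solid] → remaining = 7

remaining voxels: 7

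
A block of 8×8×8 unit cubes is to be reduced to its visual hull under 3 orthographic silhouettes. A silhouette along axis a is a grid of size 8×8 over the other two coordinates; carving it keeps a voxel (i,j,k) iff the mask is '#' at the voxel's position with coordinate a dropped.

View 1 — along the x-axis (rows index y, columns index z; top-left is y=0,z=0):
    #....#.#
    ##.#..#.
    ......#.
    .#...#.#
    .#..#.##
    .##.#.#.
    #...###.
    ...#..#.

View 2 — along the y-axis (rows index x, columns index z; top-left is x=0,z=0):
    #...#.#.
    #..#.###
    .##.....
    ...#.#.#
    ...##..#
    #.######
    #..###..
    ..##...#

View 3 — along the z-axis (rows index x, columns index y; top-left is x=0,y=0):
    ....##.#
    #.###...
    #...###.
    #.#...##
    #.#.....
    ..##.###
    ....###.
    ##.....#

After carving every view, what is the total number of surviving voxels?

remaining voxels: 41

before carving: 512 voxels (8×8×8)
  1. axis=0 (YZ plane), |mask|=25  ⇒  voxels=200
  2. axis=1 (XZ plane), |mask|=30  ⇒  voxels=88
  3. axis=2 (XY plane), |mask|=28  ⇒  voxels=41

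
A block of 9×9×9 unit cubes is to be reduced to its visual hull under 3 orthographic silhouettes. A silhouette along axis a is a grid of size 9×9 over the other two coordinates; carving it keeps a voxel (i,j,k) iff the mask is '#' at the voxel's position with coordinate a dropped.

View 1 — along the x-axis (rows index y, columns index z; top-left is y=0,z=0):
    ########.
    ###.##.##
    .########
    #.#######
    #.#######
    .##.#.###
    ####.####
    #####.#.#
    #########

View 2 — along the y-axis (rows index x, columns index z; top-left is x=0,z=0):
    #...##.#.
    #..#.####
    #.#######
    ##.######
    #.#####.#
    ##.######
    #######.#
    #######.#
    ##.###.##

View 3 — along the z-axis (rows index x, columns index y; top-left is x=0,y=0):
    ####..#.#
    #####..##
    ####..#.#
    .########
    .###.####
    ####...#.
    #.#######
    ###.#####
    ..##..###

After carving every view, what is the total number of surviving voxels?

start: 9×9×9 = 729 voxels
[1] x-view keeps 69 columns → grid now 621
[2] y-view keeps 64 columns → grid now 485
[3] z-view keeps 60 columns → grid now 367

|visual hull| = 367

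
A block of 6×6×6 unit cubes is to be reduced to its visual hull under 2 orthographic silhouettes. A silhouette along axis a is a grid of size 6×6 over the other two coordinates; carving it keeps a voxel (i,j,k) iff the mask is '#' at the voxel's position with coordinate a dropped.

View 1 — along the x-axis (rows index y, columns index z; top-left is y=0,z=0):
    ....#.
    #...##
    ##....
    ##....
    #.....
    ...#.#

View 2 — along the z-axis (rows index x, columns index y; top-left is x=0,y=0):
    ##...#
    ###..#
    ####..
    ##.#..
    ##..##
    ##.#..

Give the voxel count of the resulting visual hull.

voxel count = 41

start: 6×6×6 = 216 voxels
  1. axis=0 (YZ plane), |mask|=11  ⇒  voxels=66
  2. axis=2 (XY plane), |mask|=21  ⇒  voxels=41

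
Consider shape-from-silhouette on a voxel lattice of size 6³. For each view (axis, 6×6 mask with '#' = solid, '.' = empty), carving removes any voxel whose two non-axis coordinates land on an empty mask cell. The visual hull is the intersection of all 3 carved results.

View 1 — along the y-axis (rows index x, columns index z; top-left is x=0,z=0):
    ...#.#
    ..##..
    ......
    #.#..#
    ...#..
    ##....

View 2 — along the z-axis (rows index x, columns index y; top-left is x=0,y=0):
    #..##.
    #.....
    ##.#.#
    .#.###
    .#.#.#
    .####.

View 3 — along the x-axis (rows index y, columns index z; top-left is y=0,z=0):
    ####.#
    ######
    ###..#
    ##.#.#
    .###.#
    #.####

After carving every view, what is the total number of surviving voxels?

remaining voxels: 28

full grid |V| = 216
[1] y-view keeps 10 columns → grid now 60
[2] z-view keeps 19 columns → grid now 31
[3] x-view keeps 28 columns → grid now 28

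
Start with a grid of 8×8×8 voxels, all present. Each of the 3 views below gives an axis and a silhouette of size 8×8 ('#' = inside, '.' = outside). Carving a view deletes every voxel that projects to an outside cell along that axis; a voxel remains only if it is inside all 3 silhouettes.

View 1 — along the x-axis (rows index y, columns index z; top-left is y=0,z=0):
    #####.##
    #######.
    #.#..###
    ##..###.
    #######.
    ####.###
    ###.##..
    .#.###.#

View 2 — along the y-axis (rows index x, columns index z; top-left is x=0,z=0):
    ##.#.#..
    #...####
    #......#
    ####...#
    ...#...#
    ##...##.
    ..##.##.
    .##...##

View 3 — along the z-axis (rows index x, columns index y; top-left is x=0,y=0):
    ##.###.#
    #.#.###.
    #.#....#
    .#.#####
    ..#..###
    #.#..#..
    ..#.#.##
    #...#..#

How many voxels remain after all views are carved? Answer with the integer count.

101 voxels

full grid |V| = 512
after view 1 [x-axis, 48 of 64 cells solid] → remaining = 384
after view 2 [y-axis, 30 of 64 cells solid] → remaining = 179
after view 3 [z-axis, 34 of 64 cells solid] → remaining = 101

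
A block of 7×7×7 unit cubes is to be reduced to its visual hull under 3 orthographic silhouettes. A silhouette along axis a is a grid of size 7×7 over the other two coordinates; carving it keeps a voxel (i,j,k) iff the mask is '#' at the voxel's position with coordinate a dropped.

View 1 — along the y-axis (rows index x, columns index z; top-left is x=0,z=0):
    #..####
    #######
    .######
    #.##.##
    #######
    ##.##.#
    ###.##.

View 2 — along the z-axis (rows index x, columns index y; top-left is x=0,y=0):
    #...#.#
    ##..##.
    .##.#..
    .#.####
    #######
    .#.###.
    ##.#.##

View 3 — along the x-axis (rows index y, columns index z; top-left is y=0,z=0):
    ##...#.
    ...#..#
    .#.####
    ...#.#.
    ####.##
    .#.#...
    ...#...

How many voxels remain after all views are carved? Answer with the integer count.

full grid |V| = 343
after view 1 [y-axis, 40 of 49 cells solid] → remaining = 280
after view 2 [z-axis, 31 of 49 cells solid] → remaining = 180
after view 3 [x-axis, 21 of 49 cells solid] → remaining = 78

remaining voxels: 78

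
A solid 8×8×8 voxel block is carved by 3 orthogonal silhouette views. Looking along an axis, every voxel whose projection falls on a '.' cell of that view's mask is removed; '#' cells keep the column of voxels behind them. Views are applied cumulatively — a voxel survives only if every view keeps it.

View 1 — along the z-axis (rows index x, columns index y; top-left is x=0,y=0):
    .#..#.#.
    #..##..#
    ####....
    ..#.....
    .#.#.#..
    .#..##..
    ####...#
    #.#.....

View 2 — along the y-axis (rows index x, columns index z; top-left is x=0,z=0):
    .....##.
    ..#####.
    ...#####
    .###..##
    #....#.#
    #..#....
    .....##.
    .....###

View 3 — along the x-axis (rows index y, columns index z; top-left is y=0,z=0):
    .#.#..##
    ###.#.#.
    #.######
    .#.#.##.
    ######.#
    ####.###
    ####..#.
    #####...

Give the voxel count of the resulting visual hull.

voxel count = 53

initial block: 8^3 = 512
V1 z: intersect with XY mask (25 set) -- 200 left
V2 y: intersect with XZ mask (27 set) -- 82 left
V3 x: intersect with YZ mask (44 set) -- 53 left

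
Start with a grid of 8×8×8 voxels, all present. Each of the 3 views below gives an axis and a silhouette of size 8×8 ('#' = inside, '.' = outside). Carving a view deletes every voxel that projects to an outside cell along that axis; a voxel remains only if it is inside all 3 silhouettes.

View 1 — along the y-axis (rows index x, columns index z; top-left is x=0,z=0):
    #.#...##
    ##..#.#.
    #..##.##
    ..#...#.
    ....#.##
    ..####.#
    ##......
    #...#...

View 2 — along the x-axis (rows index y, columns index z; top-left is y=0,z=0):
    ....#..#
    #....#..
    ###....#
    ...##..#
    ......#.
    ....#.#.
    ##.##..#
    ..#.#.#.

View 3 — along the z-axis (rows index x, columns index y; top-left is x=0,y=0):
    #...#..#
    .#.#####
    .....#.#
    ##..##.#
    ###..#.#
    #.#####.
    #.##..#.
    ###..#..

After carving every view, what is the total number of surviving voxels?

start: 8×8×8 = 512 voxels
carve view 1 (along y, XZ-mask fill 27/64): 216 voxels remain
carve view 2 (along x, YZ-mask fill 22/64): 86 voxels remain
carve view 3 (along z, XY-mask fill 35/64): 48 voxels remain

|visual hull| = 48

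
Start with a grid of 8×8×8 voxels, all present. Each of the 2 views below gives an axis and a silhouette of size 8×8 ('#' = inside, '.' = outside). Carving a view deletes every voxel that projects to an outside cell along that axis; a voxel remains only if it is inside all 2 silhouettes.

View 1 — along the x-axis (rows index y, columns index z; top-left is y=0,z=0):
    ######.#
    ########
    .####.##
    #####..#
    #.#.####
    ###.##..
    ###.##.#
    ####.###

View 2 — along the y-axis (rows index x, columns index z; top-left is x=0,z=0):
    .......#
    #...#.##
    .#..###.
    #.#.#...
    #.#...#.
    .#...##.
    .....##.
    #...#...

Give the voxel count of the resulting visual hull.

start: 8×8×8 = 512 voxels
[1] x-view keeps 51 columns → grid now 408
[2] y-view keeps 22 columns → grid now 138

remaining voxels: 138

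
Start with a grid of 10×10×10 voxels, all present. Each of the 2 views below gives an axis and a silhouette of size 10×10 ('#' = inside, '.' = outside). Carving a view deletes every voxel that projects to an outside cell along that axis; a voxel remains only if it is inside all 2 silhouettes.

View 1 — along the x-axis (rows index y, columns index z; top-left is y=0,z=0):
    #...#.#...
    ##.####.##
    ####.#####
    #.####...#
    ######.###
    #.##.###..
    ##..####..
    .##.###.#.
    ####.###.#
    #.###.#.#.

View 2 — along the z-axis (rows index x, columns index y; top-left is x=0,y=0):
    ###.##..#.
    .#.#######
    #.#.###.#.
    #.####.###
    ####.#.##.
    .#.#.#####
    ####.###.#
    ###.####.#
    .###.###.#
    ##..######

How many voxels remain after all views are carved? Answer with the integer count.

before carving: 1000 voxels (10×10×10)
  1. axis=0 (YZ plane), |mask|=67  ⇒  voxels=670
  2. axis=2 (XY plane), |mask|=73  ⇒  voxels=486

|visual hull| = 486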